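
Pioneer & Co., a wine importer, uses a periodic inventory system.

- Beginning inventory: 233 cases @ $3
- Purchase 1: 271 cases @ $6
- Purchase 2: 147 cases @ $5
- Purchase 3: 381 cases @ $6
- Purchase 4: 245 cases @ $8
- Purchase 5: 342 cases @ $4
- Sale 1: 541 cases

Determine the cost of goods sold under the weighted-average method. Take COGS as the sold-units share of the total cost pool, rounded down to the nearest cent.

Sale 1, sell 541: 541/1619 × $8,674.00 → $2,898.47
Ending inventory (cost pool remaining) = $5,775.53

COGS = $2,898.47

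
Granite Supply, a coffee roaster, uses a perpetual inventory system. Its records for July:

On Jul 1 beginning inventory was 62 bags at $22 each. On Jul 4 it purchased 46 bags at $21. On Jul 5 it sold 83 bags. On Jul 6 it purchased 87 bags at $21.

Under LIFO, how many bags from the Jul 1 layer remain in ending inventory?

25

Jul 5, 83 sold [LIFO — newest first]: 46 @ $21 + 37 @ $22 = $1,780
Ending inventory: 25 @ $22 + 87 @ $21 = $2,377
Check: goods available $4,157 = COGS $1,780 + ending $2,377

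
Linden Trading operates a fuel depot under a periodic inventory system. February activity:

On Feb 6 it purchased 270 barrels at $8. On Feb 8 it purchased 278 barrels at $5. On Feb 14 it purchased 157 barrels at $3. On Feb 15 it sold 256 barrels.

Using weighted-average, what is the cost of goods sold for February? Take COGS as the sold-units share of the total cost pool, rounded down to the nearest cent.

COGS = $1,460.10

Feb 15, sell 256: 256/705 × $4,021.00 → $1,460.10
Ending inventory (cost pool remaining) = $2,560.90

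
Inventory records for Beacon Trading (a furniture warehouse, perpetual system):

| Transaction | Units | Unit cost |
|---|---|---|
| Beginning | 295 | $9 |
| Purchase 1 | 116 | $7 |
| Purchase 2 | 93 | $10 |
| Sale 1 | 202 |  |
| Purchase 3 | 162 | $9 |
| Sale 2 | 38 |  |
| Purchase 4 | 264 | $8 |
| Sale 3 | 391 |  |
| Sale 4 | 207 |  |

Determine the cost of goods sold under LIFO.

Sale 1 (202) [LIFO — newest first]: 93 @ $10 + 109 @ $7 = $1,693
Sale 2 (38) [LIFO — newest first]: 38 @ $9 = $342
Sale 3 (391) [LIFO — newest first]: 264 @ $8 + 124 @ $9 + 3 @ $7 = $3,249
Sale 4 (207) [LIFO — newest first]: 4 @ $7 + 203 @ $9 = $1,855
Total COGS = $1,693 + $342 + $3,249 + $1,855 = $7,139
Ending inventory: 92 @ $9 = $828

COGS = $7,139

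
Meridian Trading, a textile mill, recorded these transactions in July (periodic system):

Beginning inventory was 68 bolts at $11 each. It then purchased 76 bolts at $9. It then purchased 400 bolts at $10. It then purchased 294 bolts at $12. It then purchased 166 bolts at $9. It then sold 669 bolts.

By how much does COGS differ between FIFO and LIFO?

FIFO COGS: 68 @ $11 + 76 @ $9 + 400 @ $10 + 125 @ $12 = $6,932
LIFO COGS: 166 @ $9 + 294 @ $12 + 209 @ $10 = $7,112
Difference = |$6,932 − $7,112| = $180

$180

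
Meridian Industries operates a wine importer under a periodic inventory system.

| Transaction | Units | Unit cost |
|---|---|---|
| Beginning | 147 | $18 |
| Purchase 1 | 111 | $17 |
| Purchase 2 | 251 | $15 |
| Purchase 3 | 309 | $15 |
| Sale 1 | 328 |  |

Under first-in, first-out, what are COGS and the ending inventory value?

COGS = $5,583; ending inventory = $7,350

Sale 1 (328) [FIFO — oldest first]: 147 @ $18 + 111 @ $17 + 70 @ $15 = $5,583
Ending inventory: 181 @ $15 + 309 @ $15 = $7,350
Check: goods available $12,933 = COGS $5,583 + ending $7,350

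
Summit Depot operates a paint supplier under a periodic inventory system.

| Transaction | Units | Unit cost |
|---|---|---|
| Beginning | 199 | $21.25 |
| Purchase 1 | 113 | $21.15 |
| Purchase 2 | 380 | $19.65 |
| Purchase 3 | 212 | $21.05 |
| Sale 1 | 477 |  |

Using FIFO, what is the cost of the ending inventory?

Ending inventory = $8,687.35

Sale 1 (477) [FIFO — oldest first]: 199 @ $21.25 + 113 @ $21.15 + 165 @ $19.65 = $9,860.95
Ending inventory: 215 @ $19.65 + 212 @ $21.05 = $8,687.35
Check: goods available $18,548.30 = COGS $9,860.95 + ending $8,687.35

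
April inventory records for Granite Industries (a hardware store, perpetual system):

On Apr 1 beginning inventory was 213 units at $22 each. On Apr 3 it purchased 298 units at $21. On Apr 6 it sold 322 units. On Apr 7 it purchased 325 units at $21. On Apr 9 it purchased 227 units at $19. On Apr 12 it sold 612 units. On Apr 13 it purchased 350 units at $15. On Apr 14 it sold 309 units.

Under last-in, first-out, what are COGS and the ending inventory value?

COGS = $23,879; ending inventory = $3,453

Apr 6, 322 sold [LIFO — newest first]: 298 @ $21 + 24 @ $22 = $6,786
Apr 12, 612 sold [LIFO — newest first]: 227 @ $19 + 325 @ $21 + 60 @ $22 = $12,458
Apr 14, 309 sold [LIFO — newest first]: 309 @ $15 = $4,635
Total COGS = $6,786 + $12,458 + $4,635 = $23,879
Ending inventory: 129 @ $22 + 41 @ $15 = $3,453
Check: goods available $27,332 = COGS $23,879 + ending $3,453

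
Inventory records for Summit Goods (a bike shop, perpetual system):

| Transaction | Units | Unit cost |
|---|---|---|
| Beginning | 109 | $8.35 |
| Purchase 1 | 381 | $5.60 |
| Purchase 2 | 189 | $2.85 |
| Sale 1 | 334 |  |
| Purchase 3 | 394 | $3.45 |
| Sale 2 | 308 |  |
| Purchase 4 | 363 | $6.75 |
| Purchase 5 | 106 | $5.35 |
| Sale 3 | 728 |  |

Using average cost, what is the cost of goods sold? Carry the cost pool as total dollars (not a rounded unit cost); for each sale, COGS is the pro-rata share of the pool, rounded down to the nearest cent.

After Beginning: 109 on hand, pool $910.15 (≈ $8.3500 each)
After Purchase 1: 490 on hand, pool $3,043.75 (≈ $6.2117 each)
After Purchase 2: 679 on hand, pool $3,582.40 (≈ $5.2760 each)
Sale 1, sell 334: 334/679 × $3,582.40 → $1,762.18
After Purchase 3: 739 on hand, pool $3,179.52 (≈ $4.3025 each)
Sale 2, sell 308: 308/739 × $3,179.52 → $1,325.15
After Purchase 4: 794 on hand, pool $4,304.62 (≈ $5.4214 each)
After Purchase 5: 900 on hand, pool $4,871.72 (≈ $5.4130 each)
Sale 3, sell 728: 728/900 × $4,871.72 → $3,940.68
Total COGS = $1,762.18 + $1,325.15 + $3,940.68 = $7,028.01
Ending inventory (cost pool remaining) = $931.04
Check: goods available $7,959.05 = COGS $7,028.01 + ending $931.04

COGS = $7,028.01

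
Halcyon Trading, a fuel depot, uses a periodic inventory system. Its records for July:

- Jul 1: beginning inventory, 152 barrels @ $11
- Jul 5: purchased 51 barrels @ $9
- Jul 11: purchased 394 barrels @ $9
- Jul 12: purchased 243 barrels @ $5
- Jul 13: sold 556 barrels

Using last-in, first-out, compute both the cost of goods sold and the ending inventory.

Jul 13, 556 sold [LIFO — newest first]: 243 @ $5 + 313 @ $9 = $4,032
Ending inventory: 152 @ $11 + 51 @ $9 + 81 @ $9 = $2,860

COGS = $4,032; ending inventory = $2,860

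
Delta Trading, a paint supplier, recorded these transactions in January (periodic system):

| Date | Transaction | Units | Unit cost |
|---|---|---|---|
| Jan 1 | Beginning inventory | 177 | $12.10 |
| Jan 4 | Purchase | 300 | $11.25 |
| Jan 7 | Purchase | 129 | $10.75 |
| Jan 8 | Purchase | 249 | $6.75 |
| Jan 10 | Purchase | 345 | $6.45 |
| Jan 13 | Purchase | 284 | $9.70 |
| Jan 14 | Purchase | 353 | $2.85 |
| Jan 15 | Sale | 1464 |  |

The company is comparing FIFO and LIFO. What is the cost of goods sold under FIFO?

COGS = $13,370.25

FIFO COGS: 177 @ $12.10 + 300 @ $11.25 + 129 @ $10.75 + 249 @ $6.75 + 345 @ $6.45 + 264 @ $9.70 = $13,370.25
LIFO COGS: 353 @ $2.85 + 284 @ $9.70 + 345 @ $6.45 + 249 @ $6.75 + 129 @ $10.75 + 104 @ $11.25 = $10,223.60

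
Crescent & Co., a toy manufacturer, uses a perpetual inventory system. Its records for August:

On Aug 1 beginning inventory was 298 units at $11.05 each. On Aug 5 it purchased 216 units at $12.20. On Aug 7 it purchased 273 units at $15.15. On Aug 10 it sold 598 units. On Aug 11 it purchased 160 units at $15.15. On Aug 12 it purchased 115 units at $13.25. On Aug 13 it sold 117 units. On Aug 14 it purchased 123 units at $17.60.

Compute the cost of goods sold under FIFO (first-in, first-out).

Aug 10, 598 sold [FIFO — oldest first]: 298 @ $11.05 + 216 @ $12.20 + 84 @ $15.15 = $7,200.70
Aug 13, 117 sold [FIFO — oldest first]: 117 @ $15.15 = $1,772.55
Total COGS = $7,200.70 + $1,772.55 = $8,973.25
Ending inventory: 72 @ $15.15 + 160 @ $15.15 + 115 @ $13.25 + 123 @ $17.60 = $7,203.35

COGS = $8,973.25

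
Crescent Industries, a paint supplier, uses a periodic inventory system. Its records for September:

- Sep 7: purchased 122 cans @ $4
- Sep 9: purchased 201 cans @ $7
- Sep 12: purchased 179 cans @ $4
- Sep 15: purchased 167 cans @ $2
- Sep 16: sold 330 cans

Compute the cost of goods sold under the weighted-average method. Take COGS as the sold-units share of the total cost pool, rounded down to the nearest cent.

COGS = $1,452.69

Sep 16, sell 330: 330/669 × $2,945.00 → $1,452.69
Ending inventory (cost pool remaining) = $1,492.31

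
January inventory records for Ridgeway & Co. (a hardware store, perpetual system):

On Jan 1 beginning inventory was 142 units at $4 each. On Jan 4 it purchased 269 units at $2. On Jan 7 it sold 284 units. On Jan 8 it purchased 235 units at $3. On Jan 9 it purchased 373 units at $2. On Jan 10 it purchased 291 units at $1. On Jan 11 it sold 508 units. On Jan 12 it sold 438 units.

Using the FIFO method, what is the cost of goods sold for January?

COGS = $2,768

Jan 7, 284 sold [FIFO — oldest first]: 142 @ $4 + 142 @ $2 = $852
Jan 11, 508 sold [FIFO — oldest first]: 127 @ $2 + 235 @ $3 + 146 @ $2 = $1,251
Jan 12, 438 sold [FIFO — oldest first]: 227 @ $2 + 211 @ $1 = $665
Total COGS = $852 + $1,251 + $665 = $2,768
Ending inventory: 80 @ $1 = $80
Check: goods available $2,848 = COGS $2,768 + ending $80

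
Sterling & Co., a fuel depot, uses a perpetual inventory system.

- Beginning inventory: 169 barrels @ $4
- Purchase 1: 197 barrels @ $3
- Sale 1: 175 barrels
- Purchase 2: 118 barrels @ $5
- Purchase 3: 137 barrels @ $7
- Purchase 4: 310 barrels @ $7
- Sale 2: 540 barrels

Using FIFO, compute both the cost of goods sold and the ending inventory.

Sale 1 (175) [FIFO — oldest first]: 169 @ $4 + 6 @ $3 = $694
Sale 2 (540) [FIFO — oldest first]: 191 @ $3 + 118 @ $5 + 137 @ $7 + 94 @ $7 = $2,780
Total COGS = $694 + $2,780 = $3,474
Ending inventory: 216 @ $7 = $1,512

COGS = $3,474; ending inventory = $1,512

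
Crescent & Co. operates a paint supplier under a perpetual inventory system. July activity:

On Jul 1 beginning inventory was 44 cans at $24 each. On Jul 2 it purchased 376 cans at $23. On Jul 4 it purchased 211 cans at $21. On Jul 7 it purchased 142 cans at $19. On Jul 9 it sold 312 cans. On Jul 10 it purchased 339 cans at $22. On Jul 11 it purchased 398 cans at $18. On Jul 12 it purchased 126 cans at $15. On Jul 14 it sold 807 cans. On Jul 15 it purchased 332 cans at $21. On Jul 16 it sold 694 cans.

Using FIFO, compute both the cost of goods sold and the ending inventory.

COGS = $37,062; ending inventory = $3,255

Jul 9, 312 sold [FIFO — oldest first]: 44 @ $24 + 268 @ $23 = $7,220
Jul 14, 807 sold [FIFO — oldest first]: 108 @ $23 + 211 @ $21 + 142 @ $19 + 339 @ $22 + 7 @ $18 = $17,197
Jul 16, 694 sold [FIFO — oldest first]: 391 @ $18 + 126 @ $15 + 177 @ $21 = $12,645
Total COGS = $7,220 + $17,197 + $12,645 = $37,062
Ending inventory: 155 @ $21 = $3,255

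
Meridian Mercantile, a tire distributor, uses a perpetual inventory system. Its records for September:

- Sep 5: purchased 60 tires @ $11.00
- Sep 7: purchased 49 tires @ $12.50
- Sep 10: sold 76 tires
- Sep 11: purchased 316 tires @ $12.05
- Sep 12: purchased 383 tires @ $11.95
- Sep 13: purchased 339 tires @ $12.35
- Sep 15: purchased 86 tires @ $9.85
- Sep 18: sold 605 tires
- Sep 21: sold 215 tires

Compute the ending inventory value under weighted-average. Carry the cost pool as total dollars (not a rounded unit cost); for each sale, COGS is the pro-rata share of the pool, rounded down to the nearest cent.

After Sep 5: 60 on hand, pool $660.00 (≈ $11.0000 each)
After Sep 7: 109 on hand, pool $1,272.50 (≈ $11.6743 each)
Sep 10, sell 76: 76/109 × $1,272.50 → $887.24
After Sep 11: 349 on hand, pool $4,193.06 (≈ $12.0145 each)
After Sep 12: 732 on hand, pool $8,769.91 (≈ $11.9808 each)
After Sep 13: 1071 on hand, pool $12,956.56 (≈ $12.0976 each)
After Sep 15: 1157 on hand, pool $13,803.66 (≈ $11.9306 each)
Sep 18, sell 605: 605/1157 × $13,803.66 → $7,217.98
Sep 21, sell 215: 215/552 × $6,585.68 → $2,565.07
Total COGS = $887.24 + $7,217.98 + $2,565.07 = $10,670.29
Ending inventory (cost pool remaining) = $4,020.61

Ending inventory = $4,020.61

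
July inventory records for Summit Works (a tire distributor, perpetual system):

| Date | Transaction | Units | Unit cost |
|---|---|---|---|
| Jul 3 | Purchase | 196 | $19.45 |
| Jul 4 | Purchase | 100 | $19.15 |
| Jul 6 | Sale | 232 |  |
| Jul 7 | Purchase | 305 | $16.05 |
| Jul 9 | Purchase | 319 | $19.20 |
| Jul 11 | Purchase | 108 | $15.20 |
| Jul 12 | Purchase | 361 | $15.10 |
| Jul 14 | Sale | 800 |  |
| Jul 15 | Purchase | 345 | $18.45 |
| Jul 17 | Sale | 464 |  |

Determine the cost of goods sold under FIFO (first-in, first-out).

Jul 6, 232 sold [FIFO — oldest first]: 196 @ $19.45 + 36 @ $19.15 = $4,501.60
Jul 14, 800 sold [FIFO — oldest first]: 64 @ $19.15 + 305 @ $16.05 + 319 @ $19.20 + 108 @ $15.20 + 4 @ $15.10 = $13,947.65
Jul 17, 464 sold [FIFO — oldest first]: 357 @ $15.10 + 107 @ $18.45 = $7,364.85
Total COGS = $4,501.60 + $13,947.65 + $7,364.85 = $25,814.10
Ending inventory: 238 @ $18.45 = $4,391.10
Check: goods available $30,205.20 = COGS $25,814.10 + ending $4,391.10

COGS = $25,814.10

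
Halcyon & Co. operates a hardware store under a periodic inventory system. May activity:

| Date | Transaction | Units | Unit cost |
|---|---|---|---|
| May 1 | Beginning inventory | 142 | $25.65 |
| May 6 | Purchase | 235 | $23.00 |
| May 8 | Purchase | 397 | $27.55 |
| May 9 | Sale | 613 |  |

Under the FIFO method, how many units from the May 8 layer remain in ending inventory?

May 9, 613 sold [FIFO — oldest first]: 142 @ $25.65 + 235 @ $23.00 + 236 @ $27.55 = $15,549.10
Ending inventory: 161 @ $27.55 = $4,435.55
Check: goods available $19,984.65 = COGS $15,549.10 + ending $4,435.55

161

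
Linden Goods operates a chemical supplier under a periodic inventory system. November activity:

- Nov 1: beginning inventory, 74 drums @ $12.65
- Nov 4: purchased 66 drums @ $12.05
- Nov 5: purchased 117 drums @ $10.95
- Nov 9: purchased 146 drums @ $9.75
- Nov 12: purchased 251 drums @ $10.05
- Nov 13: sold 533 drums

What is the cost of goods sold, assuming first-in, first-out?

Nov 13, 533 sold [FIFO — oldest first]: 74 @ $12.65 + 66 @ $12.05 + 117 @ $10.95 + 146 @ $9.75 + 130 @ $10.05 = $5,742.55
Ending inventory: 121 @ $10.05 = $1,216.05

COGS = $5,742.55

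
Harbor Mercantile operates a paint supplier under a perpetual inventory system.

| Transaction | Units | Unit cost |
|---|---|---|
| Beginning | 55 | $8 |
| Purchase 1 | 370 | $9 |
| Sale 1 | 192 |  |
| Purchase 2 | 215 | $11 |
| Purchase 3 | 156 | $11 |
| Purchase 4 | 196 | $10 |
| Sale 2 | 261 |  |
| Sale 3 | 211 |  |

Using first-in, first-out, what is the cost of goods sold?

Sale 1 (192) [FIFO — oldest first]: 55 @ $8 + 137 @ $9 = $1,673
Sale 2 (261) [FIFO — oldest first]: 233 @ $9 + 28 @ $11 = $2,405
Sale 3 (211) [FIFO — oldest first]: 187 @ $11 + 24 @ $11 = $2,321
Total COGS = $1,673 + $2,405 + $2,321 = $6,399
Ending inventory: 132 @ $11 + 196 @ $10 = $3,412
Check: goods available $9,811 = COGS $6,399 + ending $3,412

COGS = $6,399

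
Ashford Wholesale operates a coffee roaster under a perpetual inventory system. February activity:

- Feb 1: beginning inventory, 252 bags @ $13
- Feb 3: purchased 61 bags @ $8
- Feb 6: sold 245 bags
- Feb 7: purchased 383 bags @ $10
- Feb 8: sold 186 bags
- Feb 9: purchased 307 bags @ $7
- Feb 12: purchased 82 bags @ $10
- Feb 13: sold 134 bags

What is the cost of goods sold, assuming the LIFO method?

Feb 6, 245 sold [LIFO — newest first]: 61 @ $8 + 184 @ $13 = $2,880
Feb 8, 186 sold [LIFO — newest first]: 186 @ $10 = $1,860
Feb 13, 134 sold [LIFO — newest first]: 82 @ $10 + 52 @ $7 = $1,184
Total COGS = $2,880 + $1,860 + $1,184 = $5,924
Ending inventory: 68 @ $13 + 197 @ $10 + 255 @ $7 = $4,639

COGS = $5,924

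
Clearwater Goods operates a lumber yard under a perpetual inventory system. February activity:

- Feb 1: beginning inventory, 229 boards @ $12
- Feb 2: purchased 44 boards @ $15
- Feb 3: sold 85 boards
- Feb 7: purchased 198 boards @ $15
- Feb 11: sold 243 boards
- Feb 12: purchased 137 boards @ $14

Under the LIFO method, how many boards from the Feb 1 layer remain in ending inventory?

143

Feb 3, 85 sold [LIFO — newest first]: 44 @ $15 + 41 @ $12 = $1,152
Feb 11, 243 sold [LIFO — newest first]: 198 @ $15 + 45 @ $12 = $3,510
Total COGS = $1,152 + $3,510 = $4,662
Ending inventory: 143 @ $12 + 137 @ $14 = $3,634
Check: goods available $8,296 = COGS $4,662 + ending $3,634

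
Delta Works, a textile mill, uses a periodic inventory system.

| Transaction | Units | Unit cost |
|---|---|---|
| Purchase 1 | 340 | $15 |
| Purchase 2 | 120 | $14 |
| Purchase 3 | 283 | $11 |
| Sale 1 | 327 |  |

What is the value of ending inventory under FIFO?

Ending inventory = $4,988

Sale 1 (327) [FIFO — oldest first]: 327 @ $15 = $4,905
Ending inventory: 13 @ $15 + 120 @ $14 + 283 @ $11 = $4,988
Check: goods available $9,893 = COGS $4,905 + ending $4,988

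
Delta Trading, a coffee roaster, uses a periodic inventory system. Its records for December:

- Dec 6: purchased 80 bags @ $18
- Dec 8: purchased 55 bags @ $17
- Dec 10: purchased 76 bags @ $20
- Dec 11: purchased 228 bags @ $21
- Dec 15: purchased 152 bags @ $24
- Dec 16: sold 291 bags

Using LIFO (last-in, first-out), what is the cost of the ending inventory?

Dec 16, 291 sold [LIFO — newest first]: 152 @ $24 + 139 @ $21 = $6,567
Ending inventory: 80 @ $18 + 55 @ $17 + 76 @ $20 + 89 @ $21 = $5,764
Check: goods available $12,331 = COGS $6,567 + ending $5,764

Ending inventory = $5,764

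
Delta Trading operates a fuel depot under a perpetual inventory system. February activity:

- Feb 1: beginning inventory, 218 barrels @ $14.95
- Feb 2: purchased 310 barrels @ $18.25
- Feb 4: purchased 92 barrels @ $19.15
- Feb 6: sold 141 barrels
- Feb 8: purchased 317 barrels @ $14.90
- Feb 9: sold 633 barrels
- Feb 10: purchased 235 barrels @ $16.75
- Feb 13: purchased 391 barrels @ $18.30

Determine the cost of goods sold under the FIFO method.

Feb 6, 141 sold [FIFO — oldest first]: 141 @ $14.95 = $2,107.95
Feb 9, 633 sold [FIFO — oldest first]: 77 @ $14.95 + 310 @ $18.25 + 92 @ $19.15 + 154 @ $14.90 = $10,865.05
Total COGS = $2,107.95 + $10,865.05 = $12,973.00
Ending inventory: 163 @ $14.90 + 235 @ $16.75 + 391 @ $18.30 = $13,520.25
Check: goods available $26,493.25 = COGS $12,973.00 + ending $13,520.25

COGS = $12,973.00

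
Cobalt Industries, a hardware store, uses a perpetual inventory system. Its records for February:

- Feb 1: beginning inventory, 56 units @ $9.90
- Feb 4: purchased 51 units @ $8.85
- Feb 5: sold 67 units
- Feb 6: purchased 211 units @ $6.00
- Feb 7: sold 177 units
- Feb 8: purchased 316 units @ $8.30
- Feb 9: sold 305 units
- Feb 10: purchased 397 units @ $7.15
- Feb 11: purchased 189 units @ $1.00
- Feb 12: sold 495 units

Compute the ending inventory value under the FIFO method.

Feb 5, 67 sold [FIFO — oldest first]: 56 @ $9.90 + 11 @ $8.85 = $651.75
Feb 7, 177 sold [FIFO — oldest first]: 40 @ $8.85 + 137 @ $6.00 = $1,176.00
Feb 9, 305 sold [FIFO — oldest first]: 74 @ $6.00 + 231 @ $8.30 = $2,361.30
Feb 12, 495 sold [FIFO — oldest first]: 85 @ $8.30 + 397 @ $7.15 + 13 @ $1.00 = $3,557.05
Total COGS = $651.75 + $1,176.00 + $2,361.30 + $3,557.05 = $7,746.10
Ending inventory: 176 @ $1.00 = $176.00
Check: goods available $7,922.10 = COGS $7,746.10 + ending $176.00

Ending inventory = $176.00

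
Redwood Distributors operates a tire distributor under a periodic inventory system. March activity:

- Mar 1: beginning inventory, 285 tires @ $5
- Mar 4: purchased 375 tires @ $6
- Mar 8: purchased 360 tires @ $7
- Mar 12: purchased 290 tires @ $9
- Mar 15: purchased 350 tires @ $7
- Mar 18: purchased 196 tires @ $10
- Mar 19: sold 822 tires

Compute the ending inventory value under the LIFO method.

Mar 19, 822 sold [LIFO — newest first]: 196 @ $10 + 350 @ $7 + 276 @ $9 = $6,894
Ending inventory: 285 @ $5 + 375 @ $6 + 360 @ $7 + 14 @ $9 = $6,321

Ending inventory = $6,321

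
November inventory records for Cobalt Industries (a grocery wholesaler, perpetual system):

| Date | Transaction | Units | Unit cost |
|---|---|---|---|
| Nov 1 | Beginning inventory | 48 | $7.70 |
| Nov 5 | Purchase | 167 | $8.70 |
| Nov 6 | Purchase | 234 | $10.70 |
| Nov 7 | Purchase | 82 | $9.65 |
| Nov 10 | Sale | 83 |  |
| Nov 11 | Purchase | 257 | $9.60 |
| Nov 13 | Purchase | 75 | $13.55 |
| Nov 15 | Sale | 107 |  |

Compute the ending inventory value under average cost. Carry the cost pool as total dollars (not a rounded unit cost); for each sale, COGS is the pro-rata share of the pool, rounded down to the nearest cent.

After Nov 1: 48 on hand, pool $369.60 (≈ $7.7000 each)
After Nov 5: 215 on hand, pool $1,822.50 (≈ $8.4767 each)
After Nov 6: 449 on hand, pool $4,326.30 (≈ $9.6354 each)
After Nov 7: 531 on hand, pool $5,117.60 (≈ $9.6377 each)
Nov 10, sell 83: 83/531 × $5,117.60 → $799.92
After Nov 11: 705 on hand, pool $6,784.88 (≈ $9.6239 each)
After Nov 13: 780 on hand, pool $7,801.13 (≈ $10.0014 each)
Nov 15, sell 107: 107/780 × $7,801.13 → $1,070.15
Total COGS = $799.92 + $1,070.15 = $1,870.07
Ending inventory (cost pool remaining) = $6,730.98
Check: goods available $8,601.05 = COGS $1,870.07 + ending $6,730.98

Ending inventory = $6,730.98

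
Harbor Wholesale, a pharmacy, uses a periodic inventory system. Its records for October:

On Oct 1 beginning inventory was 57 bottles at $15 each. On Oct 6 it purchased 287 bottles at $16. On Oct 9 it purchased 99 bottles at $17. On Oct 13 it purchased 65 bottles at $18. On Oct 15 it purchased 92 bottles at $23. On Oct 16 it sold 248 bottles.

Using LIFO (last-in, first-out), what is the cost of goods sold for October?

COGS = $4,833

Oct 16, 248 sold [LIFO — newest first]: 92 @ $23 + 65 @ $18 + 91 @ $17 = $4,833
Ending inventory: 57 @ $15 + 287 @ $16 + 8 @ $17 = $5,583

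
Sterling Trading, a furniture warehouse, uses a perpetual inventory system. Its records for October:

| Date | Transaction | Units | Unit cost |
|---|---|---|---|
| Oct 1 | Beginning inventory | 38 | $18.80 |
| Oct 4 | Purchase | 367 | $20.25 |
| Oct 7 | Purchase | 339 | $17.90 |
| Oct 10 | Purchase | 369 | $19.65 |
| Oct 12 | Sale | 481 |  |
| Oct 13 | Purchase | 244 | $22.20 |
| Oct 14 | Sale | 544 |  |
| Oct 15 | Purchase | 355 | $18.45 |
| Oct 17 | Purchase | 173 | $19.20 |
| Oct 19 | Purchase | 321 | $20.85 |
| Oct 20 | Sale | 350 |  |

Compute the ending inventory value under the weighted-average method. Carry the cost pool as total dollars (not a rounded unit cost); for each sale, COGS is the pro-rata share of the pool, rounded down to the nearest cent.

Ending inventory = $16,350.21

After Oct 1: 38 on hand, pool $714.40 (≈ $18.8000 each)
After Oct 4: 405 on hand, pool $8,146.15 (≈ $20.1140 each)
After Oct 7: 744 on hand, pool $14,214.25 (≈ $19.1052 each)
After Oct 10: 1113 on hand, pool $21,465.10 (≈ $19.2858 each)
Oct 12, sell 481: 481/1113 × $21,465.10 → $9,276.47
After Oct 13: 876 on hand, pool $17,605.43 (≈ $20.0975 each)
Oct 14, sell 544: 544/876 × $17,605.43 → $10,933.05
After Oct 15: 687 on hand, pool $13,222.13 (≈ $19.2462 each)
After Oct 17: 860 on hand, pool $16,543.73 (≈ $19.2369 each)
After Oct 19: 1181 on hand, pool $23,236.58 (≈ $19.6753 each)
Oct 20, sell 350: 350/1181 × $23,236.58 → $6,886.37
Total COGS = $9,276.47 + $10,933.05 + $6,886.37 = $27,095.89
Ending inventory (cost pool remaining) = $16,350.21
Check: goods available $43,446.10 = COGS $27,095.89 + ending $16,350.21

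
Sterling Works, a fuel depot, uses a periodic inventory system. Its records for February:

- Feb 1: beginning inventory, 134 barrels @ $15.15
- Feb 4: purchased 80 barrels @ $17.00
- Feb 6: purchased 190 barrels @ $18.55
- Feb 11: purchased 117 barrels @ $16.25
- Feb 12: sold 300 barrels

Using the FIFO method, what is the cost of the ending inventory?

Feb 12, 300 sold [FIFO — oldest first]: 134 @ $15.15 + 80 @ $17.00 + 86 @ $18.55 = $4,985.40
Ending inventory: 104 @ $18.55 + 117 @ $16.25 = $3,830.45
Check: goods available $8,815.85 = COGS $4,985.40 + ending $3,830.45

Ending inventory = $3,830.45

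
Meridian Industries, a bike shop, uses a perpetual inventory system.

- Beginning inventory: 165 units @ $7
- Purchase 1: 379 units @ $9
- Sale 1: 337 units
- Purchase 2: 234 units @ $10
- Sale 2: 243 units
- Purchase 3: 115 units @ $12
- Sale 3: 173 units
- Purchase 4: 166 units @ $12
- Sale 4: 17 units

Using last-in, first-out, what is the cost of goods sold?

COGS = $7,510

Sale 1 (337) [LIFO — newest first]: 337 @ $9 = $3,033
Sale 2 (243) [LIFO — newest first]: 234 @ $10 + 9 @ $9 = $2,421
Sale 3 (173) [LIFO — newest first]: 115 @ $12 + 33 @ $9 + 25 @ $7 = $1,852
Sale 4 (17) [LIFO — newest first]: 17 @ $12 = $204
Total COGS = $3,033 + $2,421 + $1,852 + $204 = $7,510
Ending inventory: 140 @ $7 + 149 @ $12 = $2,768
Check: goods available $10,278 = COGS $7,510 + ending $2,768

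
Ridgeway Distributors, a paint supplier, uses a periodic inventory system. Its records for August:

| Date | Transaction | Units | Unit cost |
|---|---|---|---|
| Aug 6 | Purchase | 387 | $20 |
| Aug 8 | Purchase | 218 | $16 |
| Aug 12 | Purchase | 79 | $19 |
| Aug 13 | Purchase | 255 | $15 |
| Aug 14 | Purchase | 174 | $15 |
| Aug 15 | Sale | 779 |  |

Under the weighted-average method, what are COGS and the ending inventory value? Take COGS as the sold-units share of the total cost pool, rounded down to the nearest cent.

COGS = $13,413.07; ending inventory = $5,750.93

Aug 15, sell 779: 779/1113 × $19,164.00 → $13,413.07
Ending inventory (cost pool remaining) = $5,750.93
Check: goods available $19,164.00 = COGS $13,413.07 + ending $5,750.93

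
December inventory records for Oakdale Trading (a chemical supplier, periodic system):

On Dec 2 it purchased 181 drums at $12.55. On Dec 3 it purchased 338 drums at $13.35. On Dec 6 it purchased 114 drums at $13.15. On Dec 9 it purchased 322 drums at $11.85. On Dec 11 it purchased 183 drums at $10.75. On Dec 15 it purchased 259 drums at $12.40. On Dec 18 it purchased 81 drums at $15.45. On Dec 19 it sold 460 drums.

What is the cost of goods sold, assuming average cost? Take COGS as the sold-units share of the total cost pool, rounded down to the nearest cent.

Dec 19, sell 460: 460/1478 × $18,528.95 → $5,766.79
Ending inventory (cost pool remaining) = $12,762.16

COGS = $5,766.79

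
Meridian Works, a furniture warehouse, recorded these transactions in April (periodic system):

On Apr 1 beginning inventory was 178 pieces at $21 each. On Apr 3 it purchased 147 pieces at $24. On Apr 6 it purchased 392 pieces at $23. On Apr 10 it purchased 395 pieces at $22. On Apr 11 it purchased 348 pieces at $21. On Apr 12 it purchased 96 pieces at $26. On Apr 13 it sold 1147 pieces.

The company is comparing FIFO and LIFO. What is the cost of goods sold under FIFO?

COGS = $25,707

FIFO COGS: 178 @ $21 + 147 @ $24 + 392 @ $23 + 395 @ $22 + 35 @ $21 = $25,707
LIFO COGS: 96 @ $26 + 348 @ $21 + 395 @ $22 + 308 @ $23 = $25,578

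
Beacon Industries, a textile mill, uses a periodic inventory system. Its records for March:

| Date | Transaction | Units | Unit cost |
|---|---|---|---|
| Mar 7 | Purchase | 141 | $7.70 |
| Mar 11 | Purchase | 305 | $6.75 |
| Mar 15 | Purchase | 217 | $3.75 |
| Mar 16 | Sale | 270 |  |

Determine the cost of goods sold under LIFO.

Mar 16, 270 sold [LIFO — newest first]: 217 @ $3.75 + 53 @ $6.75 = $1,171.50
Ending inventory: 141 @ $7.70 + 252 @ $6.75 = $2,786.70

COGS = $1,171.50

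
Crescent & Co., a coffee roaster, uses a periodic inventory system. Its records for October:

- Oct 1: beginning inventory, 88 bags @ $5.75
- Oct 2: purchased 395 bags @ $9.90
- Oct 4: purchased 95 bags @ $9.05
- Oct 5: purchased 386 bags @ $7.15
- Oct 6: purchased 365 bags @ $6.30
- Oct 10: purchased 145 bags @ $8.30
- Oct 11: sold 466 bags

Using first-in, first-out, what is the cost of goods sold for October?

Oct 11, 466 sold [FIFO — oldest first]: 88 @ $5.75 + 378 @ $9.90 = $4,248.20
Ending inventory: 17 @ $9.90 + 95 @ $9.05 + 386 @ $7.15 + 365 @ $6.30 + 145 @ $8.30 = $7,290.95

COGS = $4,248.20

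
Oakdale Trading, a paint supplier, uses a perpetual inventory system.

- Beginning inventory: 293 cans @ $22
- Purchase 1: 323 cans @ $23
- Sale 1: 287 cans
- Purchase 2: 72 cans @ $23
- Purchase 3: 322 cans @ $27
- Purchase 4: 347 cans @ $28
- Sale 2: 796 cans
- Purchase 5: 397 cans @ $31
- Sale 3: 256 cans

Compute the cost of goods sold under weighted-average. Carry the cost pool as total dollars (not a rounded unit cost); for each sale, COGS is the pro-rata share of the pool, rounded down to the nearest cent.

COGS = $34,284.71

After Beginning: 293 on hand, pool $6,446.00 (≈ $22.0000 each)
After Purchase 1: 616 on hand, pool $13,875.00 (≈ $22.5244 each)
Sale 1, sell 287: 287/616 × $13,875.00 → $6,464.48
After Purchase 2: 401 on hand, pool $9,066.52 (≈ $22.6098 each)
After Purchase 3: 723 on hand, pool $17,760.52 (≈ $24.5650 each)
After Purchase 4: 1070 on hand, pool $27,476.52 (≈ $25.6790 each)
Sale 2, sell 796: 796/1070 × $27,476.52 → $20,440.47
After Purchase 5: 671 on hand, pool $19,343.05 (≈ $28.8272 each)
Sale 3, sell 256: 256/671 × $19,343.05 → $7,379.76
Total COGS = $6,464.48 + $20,440.47 + $7,379.76 = $34,284.71
Ending inventory (cost pool remaining) = $11,963.29
Check: goods available $46,248.00 = COGS $34,284.71 + ending $11,963.29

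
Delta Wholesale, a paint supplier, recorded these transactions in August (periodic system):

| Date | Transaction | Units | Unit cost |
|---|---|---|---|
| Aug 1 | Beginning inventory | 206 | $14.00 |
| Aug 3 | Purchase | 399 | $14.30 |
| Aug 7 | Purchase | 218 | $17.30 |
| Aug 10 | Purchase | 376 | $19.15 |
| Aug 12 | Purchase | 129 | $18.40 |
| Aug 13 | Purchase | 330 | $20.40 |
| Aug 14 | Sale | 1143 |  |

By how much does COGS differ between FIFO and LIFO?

$2,875.30

FIFO COGS: 206 @ $14.00 + 399 @ $14.30 + 218 @ $17.30 + 320 @ $19.15 = $18,489.10
LIFO COGS: 330 @ $20.40 + 129 @ $18.40 + 376 @ $19.15 + 218 @ $17.30 + 90 @ $14.30 = $21,364.40
Difference = |$18,489.10 − $21,364.40| = $2,875.30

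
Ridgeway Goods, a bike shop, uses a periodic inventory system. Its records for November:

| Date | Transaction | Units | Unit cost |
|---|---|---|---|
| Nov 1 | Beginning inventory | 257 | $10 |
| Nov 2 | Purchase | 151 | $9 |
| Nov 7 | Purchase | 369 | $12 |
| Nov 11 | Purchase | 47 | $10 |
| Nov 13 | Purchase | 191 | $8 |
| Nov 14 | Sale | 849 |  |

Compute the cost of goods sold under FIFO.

COGS = $9,027

Nov 14, 849 sold [FIFO — oldest first]: 257 @ $10 + 151 @ $9 + 369 @ $12 + 47 @ $10 + 25 @ $8 = $9,027
Ending inventory: 166 @ $8 = $1,328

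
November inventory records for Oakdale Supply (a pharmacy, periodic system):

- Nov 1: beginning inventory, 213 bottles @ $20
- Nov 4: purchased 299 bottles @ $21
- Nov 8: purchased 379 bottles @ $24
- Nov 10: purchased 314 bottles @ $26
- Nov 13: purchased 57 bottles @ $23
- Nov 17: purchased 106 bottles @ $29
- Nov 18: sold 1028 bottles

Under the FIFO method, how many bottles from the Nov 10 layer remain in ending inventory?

Nov 18, 1028 sold [FIFO — oldest first]: 213 @ $20 + 299 @ $21 + 379 @ $24 + 137 @ $26 = $23,197
Ending inventory: 177 @ $26 + 57 @ $23 + 106 @ $29 = $8,987

177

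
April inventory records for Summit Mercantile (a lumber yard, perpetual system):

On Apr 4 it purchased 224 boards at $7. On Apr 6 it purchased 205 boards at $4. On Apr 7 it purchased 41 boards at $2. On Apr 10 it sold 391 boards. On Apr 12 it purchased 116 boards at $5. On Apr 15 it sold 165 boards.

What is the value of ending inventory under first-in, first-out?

Apr 10, 391 sold [FIFO — oldest first]: 224 @ $7 + 167 @ $4 = $2,236
Apr 15, 165 sold [FIFO — oldest first]: 38 @ $4 + 41 @ $2 + 86 @ $5 = $664
Total COGS = $2,236 + $664 = $2,900
Ending inventory: 30 @ $5 = $150

Ending inventory = $150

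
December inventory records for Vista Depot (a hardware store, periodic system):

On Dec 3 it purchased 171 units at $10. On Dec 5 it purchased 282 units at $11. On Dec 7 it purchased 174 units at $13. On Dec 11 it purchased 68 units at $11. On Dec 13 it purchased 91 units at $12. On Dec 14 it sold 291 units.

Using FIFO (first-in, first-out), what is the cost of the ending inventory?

Dec 14, 291 sold [FIFO — oldest first]: 171 @ $10 + 120 @ $11 = $3,030
Ending inventory: 162 @ $11 + 174 @ $13 + 68 @ $11 + 91 @ $12 = $5,884

Ending inventory = $5,884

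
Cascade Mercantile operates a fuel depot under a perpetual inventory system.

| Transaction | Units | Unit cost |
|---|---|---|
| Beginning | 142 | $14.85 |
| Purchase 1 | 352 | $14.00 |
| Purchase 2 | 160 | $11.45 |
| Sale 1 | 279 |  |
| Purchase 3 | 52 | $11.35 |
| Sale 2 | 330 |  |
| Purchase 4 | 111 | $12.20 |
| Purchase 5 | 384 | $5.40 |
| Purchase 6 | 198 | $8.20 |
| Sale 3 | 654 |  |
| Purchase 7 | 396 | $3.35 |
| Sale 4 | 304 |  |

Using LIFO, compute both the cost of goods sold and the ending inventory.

COGS = $13,612.45; ending inventory = $2,224.45

Sale 1 (279) [LIFO — newest first]: 160 @ $11.45 + 119 @ $14.00 = $3,498.00
Sale 2 (330) [LIFO — newest first]: 52 @ $11.35 + 233 @ $14.00 + 45 @ $14.85 = $4,520.45
Sale 3 (654) [LIFO — newest first]: 198 @ $8.20 + 384 @ $5.40 + 72 @ $12.20 = $4,575.60
Sale 4 (304) [LIFO — newest first]: 304 @ $3.35 = $1,018.40
Total COGS = $3,498.00 + $4,520.45 + $4,575.60 + $1,018.40 = $13,612.45
Ending inventory: 97 @ $14.85 + 39 @ $12.20 + 92 @ $3.35 = $2,224.45
Check: goods available $15,836.90 = COGS $13,612.45 + ending $2,224.45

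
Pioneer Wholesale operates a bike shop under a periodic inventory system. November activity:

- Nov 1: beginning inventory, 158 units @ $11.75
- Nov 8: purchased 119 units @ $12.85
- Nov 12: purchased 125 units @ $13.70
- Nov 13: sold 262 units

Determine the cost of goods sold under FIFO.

Nov 13, 262 sold [FIFO — oldest first]: 158 @ $11.75 + 104 @ $12.85 = $3,192.90
Ending inventory: 15 @ $12.85 + 125 @ $13.70 = $1,905.25

COGS = $3,192.90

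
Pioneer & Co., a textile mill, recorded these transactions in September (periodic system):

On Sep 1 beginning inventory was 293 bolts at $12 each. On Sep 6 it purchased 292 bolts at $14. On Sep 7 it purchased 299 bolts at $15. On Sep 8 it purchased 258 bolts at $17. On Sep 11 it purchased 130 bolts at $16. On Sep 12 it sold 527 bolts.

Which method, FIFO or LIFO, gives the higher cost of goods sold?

LIFO

FIFO COGS: 293 @ $12 + 234 @ $14 = $6,792
LIFO COGS: 130 @ $16 + 258 @ $17 + 139 @ $15 = $8,551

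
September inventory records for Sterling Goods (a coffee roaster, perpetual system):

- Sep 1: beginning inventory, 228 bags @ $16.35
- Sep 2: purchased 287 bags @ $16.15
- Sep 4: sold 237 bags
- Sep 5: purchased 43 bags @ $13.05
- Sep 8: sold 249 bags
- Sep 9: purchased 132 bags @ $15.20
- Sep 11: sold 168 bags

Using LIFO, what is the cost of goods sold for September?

COGS = $10,341.80

Sep 4, 237 sold [LIFO — newest first]: 237 @ $16.15 = $3,827.55
Sep 8, 249 sold [LIFO — newest first]: 43 @ $13.05 + 50 @ $16.15 + 156 @ $16.35 = $3,919.25
Sep 11, 168 sold [LIFO — newest first]: 132 @ $15.20 + 36 @ $16.35 = $2,595.00
Total COGS = $3,827.55 + $3,919.25 + $2,595.00 = $10,341.80
Ending inventory: 36 @ $16.35 = $588.60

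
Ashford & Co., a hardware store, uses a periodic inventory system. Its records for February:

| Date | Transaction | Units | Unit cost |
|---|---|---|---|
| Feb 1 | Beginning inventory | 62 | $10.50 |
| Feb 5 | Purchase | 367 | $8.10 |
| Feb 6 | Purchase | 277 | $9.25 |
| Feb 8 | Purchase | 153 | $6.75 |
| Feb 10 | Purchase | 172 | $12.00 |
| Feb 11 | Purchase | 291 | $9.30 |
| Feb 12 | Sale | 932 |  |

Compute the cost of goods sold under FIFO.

COGS = $8,094.70

Feb 12, 932 sold [FIFO — oldest first]: 62 @ $10.50 + 367 @ $8.10 + 277 @ $9.25 + 153 @ $6.75 + 73 @ $12.00 = $8,094.70
Ending inventory: 99 @ $12.00 + 291 @ $9.30 = $3,894.30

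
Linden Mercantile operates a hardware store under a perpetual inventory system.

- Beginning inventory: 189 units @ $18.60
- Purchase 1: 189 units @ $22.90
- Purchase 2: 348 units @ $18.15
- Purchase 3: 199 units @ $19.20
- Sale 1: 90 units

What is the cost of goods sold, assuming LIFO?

COGS = $1,728.00

Sale 1 (90) [LIFO — newest first]: 90 @ $19.20 = $1,728.00
Ending inventory: 189 @ $18.60 + 189 @ $22.90 + 348 @ $18.15 + 109 @ $19.20 = $16,252.50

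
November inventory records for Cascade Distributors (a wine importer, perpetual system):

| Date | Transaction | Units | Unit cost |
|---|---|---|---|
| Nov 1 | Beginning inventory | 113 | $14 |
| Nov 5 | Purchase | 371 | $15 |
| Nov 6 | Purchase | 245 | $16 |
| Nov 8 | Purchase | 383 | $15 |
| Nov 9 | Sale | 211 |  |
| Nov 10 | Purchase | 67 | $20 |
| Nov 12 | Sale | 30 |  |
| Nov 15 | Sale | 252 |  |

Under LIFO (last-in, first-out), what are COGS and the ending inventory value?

COGS = $7,773; ending inventory = $10,379

Nov 9, 211 sold [LIFO — newest first]: 211 @ $15 = $3,165
Nov 12, 30 sold [LIFO — newest first]: 30 @ $20 = $600
Nov 15, 252 sold [LIFO — newest first]: 37 @ $20 + 172 @ $15 + 43 @ $16 = $4,008
Total COGS = $3,165 + $600 + $4,008 = $7,773
Ending inventory: 113 @ $14 + 371 @ $15 + 202 @ $16 = $10,379
Check: goods available $18,152 = COGS $7,773 + ending $10,379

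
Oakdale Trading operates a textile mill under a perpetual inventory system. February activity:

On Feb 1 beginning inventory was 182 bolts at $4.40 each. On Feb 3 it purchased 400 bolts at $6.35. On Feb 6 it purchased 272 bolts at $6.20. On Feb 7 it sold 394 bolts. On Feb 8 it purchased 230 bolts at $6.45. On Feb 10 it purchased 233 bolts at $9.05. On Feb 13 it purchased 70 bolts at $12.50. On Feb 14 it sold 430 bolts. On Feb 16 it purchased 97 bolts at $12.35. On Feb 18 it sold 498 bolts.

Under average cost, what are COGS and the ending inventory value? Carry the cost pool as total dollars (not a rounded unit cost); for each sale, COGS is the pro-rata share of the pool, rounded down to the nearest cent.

After Feb 1: 182 on hand, pool $800.80 (≈ $4.4000 each)
After Feb 3: 582 on hand, pool $3,340.80 (≈ $5.7402 each)
After Feb 6: 854 on hand, pool $5,027.20 (≈ $5.8867 each)
Feb 7, sell 394: 394/854 × $5,027.20 → $2,319.34
After Feb 8: 690 on hand, pool $4,191.36 (≈ $6.0744 each)
After Feb 10: 923 on hand, pool $6,300.01 (≈ $6.8256 each)
After Feb 13: 993 on hand, pool $7,175.01 (≈ $7.2256 each)
Feb 14, sell 430: 430/993 × $7,175.01 → $3,107.00
After Feb 16: 660 on hand, pool $5,265.96 (≈ $7.9787 each)
Feb 18, sell 498: 498/660 × $5,265.96 → $3,973.40
Total COGS = $2,319.34 + $3,107.00 + $3,973.40 = $9,399.74
Ending inventory (cost pool remaining) = $1,292.56
Check: goods available $10,692.30 = COGS $9,399.74 + ending $1,292.56

COGS = $9,399.74; ending inventory = $1,292.56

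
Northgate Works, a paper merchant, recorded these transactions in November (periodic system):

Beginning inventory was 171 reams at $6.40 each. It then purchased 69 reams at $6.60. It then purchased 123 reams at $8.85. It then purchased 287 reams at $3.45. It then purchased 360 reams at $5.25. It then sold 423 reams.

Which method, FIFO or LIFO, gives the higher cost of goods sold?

FIFO COGS: 171 @ $6.40 + 69 @ $6.60 + 123 @ $8.85 + 60 @ $3.45 = $2,845.35
LIFO COGS: 360 @ $5.25 + 63 @ $3.45 = $2,107.35

FIFO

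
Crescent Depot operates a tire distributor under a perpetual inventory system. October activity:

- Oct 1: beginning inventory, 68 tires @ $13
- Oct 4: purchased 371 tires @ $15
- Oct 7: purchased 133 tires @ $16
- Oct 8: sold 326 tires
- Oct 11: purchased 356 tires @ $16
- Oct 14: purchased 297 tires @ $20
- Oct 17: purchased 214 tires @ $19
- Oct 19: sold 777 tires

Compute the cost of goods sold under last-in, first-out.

COGS = $19,285

Oct 8, 326 sold [LIFO — newest first]: 133 @ $16 + 193 @ $15 = $5,023
Oct 19, 777 sold [LIFO — newest first]: 214 @ $19 + 297 @ $20 + 266 @ $16 = $14,262
Total COGS = $5,023 + $14,262 = $19,285
Ending inventory: 68 @ $13 + 178 @ $15 + 90 @ $16 = $4,994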